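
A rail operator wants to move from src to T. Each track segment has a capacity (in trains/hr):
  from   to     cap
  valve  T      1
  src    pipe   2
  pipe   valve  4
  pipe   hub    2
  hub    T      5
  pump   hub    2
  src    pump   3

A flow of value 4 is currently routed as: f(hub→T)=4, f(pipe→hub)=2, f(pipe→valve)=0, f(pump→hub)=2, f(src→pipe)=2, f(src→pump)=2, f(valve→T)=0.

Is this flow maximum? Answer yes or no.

Residual reachable from src: {pump, src}; T is not reachable.
Saturated cut: src→pipe, pump→hub with total capacity 4 = current flow value. Flow is maximum.

Yes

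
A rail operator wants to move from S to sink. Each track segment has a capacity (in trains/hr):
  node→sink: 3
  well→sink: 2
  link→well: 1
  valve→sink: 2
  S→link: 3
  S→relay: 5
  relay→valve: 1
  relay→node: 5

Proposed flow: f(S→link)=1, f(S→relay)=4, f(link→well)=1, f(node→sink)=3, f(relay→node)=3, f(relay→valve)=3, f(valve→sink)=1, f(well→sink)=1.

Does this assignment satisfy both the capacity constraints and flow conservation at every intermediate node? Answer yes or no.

Capacity violated on relay→valve: flow 3 > capacity 1.

No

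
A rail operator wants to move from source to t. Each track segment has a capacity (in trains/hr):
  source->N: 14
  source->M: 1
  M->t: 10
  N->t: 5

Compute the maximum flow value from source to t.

6

Augment source->M->t: bottleneck 1. Total 1.
Augment source->N->t: bottleneck 5. Total 6.
No augmenting path remains in the residual graph.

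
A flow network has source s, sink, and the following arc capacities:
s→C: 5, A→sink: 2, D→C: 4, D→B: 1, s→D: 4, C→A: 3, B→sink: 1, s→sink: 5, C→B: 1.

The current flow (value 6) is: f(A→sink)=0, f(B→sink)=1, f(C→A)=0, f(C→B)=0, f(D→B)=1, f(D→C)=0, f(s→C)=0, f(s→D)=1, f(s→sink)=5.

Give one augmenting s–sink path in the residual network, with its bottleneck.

s→C→A→sink, bottleneck 2

Residual along s→C→A→sink: s→C: 5, C→A: 3, A→sink: 2.
Bottleneck = min = 2.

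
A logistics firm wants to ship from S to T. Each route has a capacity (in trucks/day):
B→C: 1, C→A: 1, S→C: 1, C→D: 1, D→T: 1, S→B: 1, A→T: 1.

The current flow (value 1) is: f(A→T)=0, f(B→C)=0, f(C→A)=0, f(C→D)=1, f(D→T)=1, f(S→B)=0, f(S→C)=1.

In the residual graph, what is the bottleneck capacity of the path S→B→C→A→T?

1

Residual capacities along the path: S→B: 1, B→C: 1, C→A: 1, A→T: 1.
Minimum is 1.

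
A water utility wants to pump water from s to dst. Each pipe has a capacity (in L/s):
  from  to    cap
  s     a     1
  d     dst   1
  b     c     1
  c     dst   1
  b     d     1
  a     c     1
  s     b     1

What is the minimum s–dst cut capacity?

2

Max flow = 2 (via 2 augmenting paths).
In the residual at optimum, the set reachable from s is {s}.
Cut edges: s→b (cap 1), s→a (cap 1). Sum = 2.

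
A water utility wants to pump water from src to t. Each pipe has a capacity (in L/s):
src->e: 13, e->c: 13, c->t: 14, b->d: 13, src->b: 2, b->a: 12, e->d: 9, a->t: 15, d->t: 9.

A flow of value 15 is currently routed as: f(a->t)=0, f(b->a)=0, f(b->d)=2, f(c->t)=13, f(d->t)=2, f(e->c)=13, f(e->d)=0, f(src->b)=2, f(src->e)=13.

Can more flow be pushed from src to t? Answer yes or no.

Residual reachable from src: {src}; t is not reachable.
Saturated cut: src->b, src->e with total capacity 15 = current flow value. Flow is maximum.

No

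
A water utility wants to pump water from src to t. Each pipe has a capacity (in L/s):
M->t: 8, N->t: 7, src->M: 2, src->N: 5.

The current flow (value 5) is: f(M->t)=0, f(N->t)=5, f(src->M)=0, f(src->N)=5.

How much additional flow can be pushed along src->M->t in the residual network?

Residual capacities along the path: src->M: 2, M->t: 8.
Minimum is 2.

2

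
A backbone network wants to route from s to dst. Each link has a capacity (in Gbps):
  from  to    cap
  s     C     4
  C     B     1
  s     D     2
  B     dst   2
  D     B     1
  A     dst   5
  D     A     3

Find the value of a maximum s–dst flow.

Augment s->D->A->dst: bottleneck 2. Total 2.
Augment s->C->B->dst: bottleneck 1. Total 3.
No augmenting path remains in the residual graph.

3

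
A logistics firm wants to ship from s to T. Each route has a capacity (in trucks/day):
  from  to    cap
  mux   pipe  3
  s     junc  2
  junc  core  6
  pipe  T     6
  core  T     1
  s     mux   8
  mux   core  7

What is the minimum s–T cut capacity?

4

Max flow = 4 (via 2 augmenting paths).
In the residual at optimum, the set reachable from s is {core, junc, mux, s}.
Cut edges: mux→pipe (cap 3), core→T (cap 1). Sum = 4.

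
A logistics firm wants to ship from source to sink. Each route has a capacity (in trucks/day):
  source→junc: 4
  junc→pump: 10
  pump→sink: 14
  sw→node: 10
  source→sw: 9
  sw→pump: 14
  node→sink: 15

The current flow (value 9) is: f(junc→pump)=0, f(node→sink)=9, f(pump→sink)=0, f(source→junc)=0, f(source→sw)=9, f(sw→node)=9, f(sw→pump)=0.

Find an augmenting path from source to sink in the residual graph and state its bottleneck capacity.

source→junc→pump→sink, bottleneck 4

Residual along source→junc→pump→sink: source→junc: 4, junc→pump: 10, pump→sink: 14.
Bottleneck = min = 4.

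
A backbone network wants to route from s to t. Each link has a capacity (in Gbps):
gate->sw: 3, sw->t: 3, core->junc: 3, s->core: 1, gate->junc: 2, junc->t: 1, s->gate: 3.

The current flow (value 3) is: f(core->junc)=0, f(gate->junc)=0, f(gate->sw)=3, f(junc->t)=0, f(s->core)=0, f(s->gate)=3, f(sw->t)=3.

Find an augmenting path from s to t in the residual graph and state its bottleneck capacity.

Residual along s->core->junc->t: s->core: 1, core->junc: 3, junc->t: 1.
Bottleneck = min = 1.

s->core->junc->t, bottleneck 1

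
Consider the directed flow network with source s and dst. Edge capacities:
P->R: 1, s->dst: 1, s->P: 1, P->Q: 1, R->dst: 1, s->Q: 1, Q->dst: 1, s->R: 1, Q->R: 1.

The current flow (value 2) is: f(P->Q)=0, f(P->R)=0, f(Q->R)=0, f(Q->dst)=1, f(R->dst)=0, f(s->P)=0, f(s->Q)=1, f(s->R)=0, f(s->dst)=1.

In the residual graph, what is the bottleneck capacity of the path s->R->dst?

Residual capacities along the path: s->R: 1, R->dst: 1.
Minimum is 1.

1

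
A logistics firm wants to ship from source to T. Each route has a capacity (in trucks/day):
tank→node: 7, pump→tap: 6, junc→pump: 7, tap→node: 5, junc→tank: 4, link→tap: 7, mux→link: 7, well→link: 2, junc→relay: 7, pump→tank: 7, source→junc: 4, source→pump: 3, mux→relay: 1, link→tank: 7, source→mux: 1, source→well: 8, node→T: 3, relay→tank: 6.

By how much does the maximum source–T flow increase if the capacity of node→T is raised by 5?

5

Original max flow = 3.
After raising cap(node→T), augmenting paths through that edge carry 5 more units.
New max flow = 8. Increase = 5.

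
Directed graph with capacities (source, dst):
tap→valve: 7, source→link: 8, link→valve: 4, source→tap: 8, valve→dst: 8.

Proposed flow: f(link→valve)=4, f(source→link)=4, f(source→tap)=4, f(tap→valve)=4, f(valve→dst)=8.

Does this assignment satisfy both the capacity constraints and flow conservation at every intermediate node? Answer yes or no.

Yes

Every edge has 0 ≤ f(e) ≤ cap(e).
At each intermediate node, inflow equals outflow.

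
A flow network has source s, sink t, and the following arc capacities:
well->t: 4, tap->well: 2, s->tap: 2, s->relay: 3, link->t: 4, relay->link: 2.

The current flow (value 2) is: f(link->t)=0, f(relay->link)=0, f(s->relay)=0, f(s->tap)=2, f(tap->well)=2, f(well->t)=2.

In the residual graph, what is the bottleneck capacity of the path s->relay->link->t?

2

Residual capacities along the path: s->relay: 3, relay->link: 2, link->t: 4.
Minimum is 2.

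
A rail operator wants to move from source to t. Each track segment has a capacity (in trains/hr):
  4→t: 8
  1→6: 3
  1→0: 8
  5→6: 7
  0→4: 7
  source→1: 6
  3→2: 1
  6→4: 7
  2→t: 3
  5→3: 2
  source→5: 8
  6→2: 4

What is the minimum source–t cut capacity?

Max flow = 11 (via 3 augmenting paths).
In the residual at optimum, the set reachable from source is {0, 1, 2, 3, 4, 5, 6, source}.
Cut edges: 4→t (cap 8), 2→t (cap 3). Sum = 11.

11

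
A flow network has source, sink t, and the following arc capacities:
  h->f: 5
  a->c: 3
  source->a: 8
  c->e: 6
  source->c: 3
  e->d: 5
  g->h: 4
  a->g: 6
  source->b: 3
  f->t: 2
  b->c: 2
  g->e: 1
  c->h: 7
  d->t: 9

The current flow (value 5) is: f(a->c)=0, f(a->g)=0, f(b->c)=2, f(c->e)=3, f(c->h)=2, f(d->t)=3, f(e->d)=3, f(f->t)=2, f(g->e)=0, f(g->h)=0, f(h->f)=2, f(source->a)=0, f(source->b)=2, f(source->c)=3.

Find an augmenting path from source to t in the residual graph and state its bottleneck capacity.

source->a->c->e->d->t, bottleneck 2

Residual along source->a->c->e->d->t: source->a: 8, a->c: 3, c->e: 3, e->d: 2, d->t: 6.
Bottleneck = min = 2.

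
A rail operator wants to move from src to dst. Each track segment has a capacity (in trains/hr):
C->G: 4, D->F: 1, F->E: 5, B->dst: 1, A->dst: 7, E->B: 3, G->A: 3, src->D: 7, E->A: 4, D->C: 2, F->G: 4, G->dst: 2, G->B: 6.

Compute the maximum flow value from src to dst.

3

Augment src->D->F->G->dst: bottleneck 1. Total 1.
Augment src->D->C->G->dst: bottleneck 1. Total 2.
Augment src->D->C->G->B->dst: bottleneck 1. Total 3.
No augmenting path remains in the residual graph.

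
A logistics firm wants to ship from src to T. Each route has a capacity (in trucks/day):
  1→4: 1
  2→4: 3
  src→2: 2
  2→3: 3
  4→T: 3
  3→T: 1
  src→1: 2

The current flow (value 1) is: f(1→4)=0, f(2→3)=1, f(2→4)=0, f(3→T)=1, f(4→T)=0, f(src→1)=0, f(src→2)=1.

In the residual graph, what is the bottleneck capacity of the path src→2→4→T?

Residual capacities along the path: src→2: 1, 2→4: 3, 4→T: 3.
Minimum is 1.

1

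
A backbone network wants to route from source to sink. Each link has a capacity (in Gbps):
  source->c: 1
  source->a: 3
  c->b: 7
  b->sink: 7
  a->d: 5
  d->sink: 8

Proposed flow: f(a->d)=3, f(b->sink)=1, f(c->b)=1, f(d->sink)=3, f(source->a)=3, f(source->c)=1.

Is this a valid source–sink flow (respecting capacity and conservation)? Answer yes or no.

Every edge has 0 ≤ f(e) ≤ cap(e).
At each intermediate node, inflow equals outflow.

Yes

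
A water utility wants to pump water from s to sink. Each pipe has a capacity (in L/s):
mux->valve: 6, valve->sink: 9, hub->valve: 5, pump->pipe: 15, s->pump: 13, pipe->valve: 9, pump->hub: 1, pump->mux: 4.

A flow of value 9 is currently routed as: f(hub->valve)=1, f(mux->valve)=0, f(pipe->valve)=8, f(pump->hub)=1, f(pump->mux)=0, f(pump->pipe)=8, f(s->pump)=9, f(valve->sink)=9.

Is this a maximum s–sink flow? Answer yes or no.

Yes

Residual reachable from s: {hub, mux, pipe, pump, s, valve}; sink is not reachable.
Saturated cut: valve->sink with total capacity 9 = current flow value. Flow is maximum.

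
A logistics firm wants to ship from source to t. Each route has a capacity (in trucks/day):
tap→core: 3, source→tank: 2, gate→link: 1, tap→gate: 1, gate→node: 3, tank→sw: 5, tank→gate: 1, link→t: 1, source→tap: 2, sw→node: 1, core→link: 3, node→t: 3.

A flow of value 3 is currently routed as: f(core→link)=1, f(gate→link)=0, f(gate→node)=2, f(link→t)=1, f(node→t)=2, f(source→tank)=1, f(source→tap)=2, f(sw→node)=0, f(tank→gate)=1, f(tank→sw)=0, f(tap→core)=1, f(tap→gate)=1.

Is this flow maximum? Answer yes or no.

Residual path source→tank→sw→node→t has bottleneck 1 > 0.
Pushing 1 along it raises the flow to 4, so the given flow is not maximum.

No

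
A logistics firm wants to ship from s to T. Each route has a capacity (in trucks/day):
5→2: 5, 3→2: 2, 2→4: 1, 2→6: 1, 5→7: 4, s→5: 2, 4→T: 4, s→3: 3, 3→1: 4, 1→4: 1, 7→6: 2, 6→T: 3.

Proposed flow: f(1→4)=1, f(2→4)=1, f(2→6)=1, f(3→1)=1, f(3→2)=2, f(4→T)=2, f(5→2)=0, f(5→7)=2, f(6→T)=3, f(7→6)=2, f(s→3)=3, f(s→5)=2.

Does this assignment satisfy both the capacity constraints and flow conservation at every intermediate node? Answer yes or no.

Every edge has 0 ≤ f(e) ≤ cap(e).
At each intermediate node, inflow equals outflow.

Yes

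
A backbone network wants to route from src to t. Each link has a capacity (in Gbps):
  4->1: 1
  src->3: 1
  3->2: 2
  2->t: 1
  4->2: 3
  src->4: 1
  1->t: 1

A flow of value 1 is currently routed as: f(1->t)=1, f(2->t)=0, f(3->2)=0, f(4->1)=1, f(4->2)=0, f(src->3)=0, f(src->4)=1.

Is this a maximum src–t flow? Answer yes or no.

No

Residual path src->3->2->t has bottleneck 1 > 0.
Pushing 1 along it raises the flow to 2, so the given flow is not maximum.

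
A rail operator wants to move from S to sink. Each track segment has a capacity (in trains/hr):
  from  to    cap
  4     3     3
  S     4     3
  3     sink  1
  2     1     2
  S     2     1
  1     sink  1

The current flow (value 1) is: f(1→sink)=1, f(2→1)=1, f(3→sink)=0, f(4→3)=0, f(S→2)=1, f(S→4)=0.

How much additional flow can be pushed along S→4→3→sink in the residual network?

1

Residual capacities along the path: S→4: 3, 4→3: 3, 3→sink: 1.
Minimum is 1.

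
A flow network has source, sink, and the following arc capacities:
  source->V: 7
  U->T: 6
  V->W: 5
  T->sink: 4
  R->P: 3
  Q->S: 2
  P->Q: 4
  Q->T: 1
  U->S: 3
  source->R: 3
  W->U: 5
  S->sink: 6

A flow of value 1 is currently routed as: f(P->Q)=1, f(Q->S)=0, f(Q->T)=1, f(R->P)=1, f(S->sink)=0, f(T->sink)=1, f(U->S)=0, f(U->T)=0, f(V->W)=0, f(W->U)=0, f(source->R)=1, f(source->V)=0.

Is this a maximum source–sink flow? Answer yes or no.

No

Residual path source->R->P->Q->S->sink has bottleneck 2 > 0.
Pushing 2 along it raises the flow to 3, so the given flow is not maximum.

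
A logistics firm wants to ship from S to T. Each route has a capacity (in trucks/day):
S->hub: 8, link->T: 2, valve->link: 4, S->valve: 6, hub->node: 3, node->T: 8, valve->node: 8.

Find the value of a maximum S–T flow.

Augment S->valve->link->T: bottleneck 2. Total 2.
Augment S->valve->node->T: bottleneck 4. Total 6.
Augment S->hub->node->T: bottleneck 3. Total 9.
No augmenting path remains in the residual graph.

9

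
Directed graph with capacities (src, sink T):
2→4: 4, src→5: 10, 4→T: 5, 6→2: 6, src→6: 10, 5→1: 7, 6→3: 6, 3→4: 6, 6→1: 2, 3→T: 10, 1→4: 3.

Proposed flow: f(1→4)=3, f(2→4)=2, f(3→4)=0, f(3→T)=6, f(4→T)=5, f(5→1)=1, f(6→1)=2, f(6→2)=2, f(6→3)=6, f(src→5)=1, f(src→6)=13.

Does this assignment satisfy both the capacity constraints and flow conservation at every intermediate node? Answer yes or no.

No

Capacity violated on src→6: flow 13 > capacity 10.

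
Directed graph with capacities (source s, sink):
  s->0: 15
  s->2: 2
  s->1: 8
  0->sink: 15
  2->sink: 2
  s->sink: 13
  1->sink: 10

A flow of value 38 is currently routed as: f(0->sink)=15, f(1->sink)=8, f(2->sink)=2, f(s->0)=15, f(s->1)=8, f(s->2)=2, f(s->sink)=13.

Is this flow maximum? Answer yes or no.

Yes

Residual reachable from s: {s}; sink is not reachable.
Saturated cut: s->0, s->1, s->2, s->sink with total capacity 38 = current flow value. Flow is maximum.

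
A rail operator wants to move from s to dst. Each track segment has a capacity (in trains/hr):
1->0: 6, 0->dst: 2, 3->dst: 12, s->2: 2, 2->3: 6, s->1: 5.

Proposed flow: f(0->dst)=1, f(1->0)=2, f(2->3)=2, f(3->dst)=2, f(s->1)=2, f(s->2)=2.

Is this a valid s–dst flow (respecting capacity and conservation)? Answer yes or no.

No

Conservation fails at 0: inflow 2 ≠ outflow 1.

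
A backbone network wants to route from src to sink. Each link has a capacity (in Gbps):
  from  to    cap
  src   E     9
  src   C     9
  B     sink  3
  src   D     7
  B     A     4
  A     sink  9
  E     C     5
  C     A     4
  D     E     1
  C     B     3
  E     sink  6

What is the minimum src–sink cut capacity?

13

Max flow = 13 (via 3 augmenting paths).
In the residual at optimum, the set reachable from src is {C, D, E, src}.
Cut edges: E→sink (cap 6), C→B (cap 3), C→A (cap 4). Sum = 13.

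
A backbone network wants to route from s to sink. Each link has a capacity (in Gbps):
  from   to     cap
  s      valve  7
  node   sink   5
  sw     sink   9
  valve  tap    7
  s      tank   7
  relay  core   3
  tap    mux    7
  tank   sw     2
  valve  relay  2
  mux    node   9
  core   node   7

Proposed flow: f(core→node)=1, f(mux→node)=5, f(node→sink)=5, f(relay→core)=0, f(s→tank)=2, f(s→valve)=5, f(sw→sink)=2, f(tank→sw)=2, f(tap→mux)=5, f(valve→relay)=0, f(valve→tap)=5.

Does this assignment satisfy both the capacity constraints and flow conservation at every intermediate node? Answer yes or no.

No

Conservation fails at core: inflow 0 ≠ outflow 1.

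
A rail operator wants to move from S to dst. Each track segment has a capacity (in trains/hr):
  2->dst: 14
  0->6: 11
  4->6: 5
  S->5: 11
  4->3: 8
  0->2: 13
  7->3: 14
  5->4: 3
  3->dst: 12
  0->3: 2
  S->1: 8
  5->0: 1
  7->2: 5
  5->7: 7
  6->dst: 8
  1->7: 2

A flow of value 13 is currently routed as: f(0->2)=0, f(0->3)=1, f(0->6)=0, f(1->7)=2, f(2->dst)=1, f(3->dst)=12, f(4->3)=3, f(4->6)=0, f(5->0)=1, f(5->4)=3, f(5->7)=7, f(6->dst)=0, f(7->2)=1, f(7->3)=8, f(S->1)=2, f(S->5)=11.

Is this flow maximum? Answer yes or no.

Residual reachable from S: {1, S}; dst is not reachable.
Saturated cut: S->5, 1->7 with total capacity 13 = current flow value. Flow is maximum.

Yes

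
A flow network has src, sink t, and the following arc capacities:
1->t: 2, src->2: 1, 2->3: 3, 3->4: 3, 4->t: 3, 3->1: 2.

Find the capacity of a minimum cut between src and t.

1

Max flow = 1 (via 1 augmenting path).
In the residual at optimum, the set reachable from src is {src}.
Cut edges: src->2 (cap 1). Sum = 1.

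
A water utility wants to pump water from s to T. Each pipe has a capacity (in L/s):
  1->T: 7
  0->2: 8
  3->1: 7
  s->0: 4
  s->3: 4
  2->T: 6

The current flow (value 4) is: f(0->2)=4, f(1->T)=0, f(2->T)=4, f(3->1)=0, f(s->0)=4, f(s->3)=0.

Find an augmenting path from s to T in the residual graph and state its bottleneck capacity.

s->3->1->T, bottleneck 4

Residual along s->3->1->T: s->3: 4, 3->1: 7, 1->T: 7.
Bottleneck = min = 4.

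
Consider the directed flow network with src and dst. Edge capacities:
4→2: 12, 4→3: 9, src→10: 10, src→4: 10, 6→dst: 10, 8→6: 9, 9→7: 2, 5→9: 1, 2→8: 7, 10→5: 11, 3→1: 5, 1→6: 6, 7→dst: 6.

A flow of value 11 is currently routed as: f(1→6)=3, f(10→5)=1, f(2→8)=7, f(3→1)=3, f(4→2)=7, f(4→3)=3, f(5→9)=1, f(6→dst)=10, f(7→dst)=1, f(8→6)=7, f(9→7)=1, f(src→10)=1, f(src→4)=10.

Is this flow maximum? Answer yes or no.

Yes

Residual reachable from src: {10, 5, src}; dst is not reachable.
Saturated cut: 5→9, src→4 with total capacity 11 = current flow value. Flow is maximum.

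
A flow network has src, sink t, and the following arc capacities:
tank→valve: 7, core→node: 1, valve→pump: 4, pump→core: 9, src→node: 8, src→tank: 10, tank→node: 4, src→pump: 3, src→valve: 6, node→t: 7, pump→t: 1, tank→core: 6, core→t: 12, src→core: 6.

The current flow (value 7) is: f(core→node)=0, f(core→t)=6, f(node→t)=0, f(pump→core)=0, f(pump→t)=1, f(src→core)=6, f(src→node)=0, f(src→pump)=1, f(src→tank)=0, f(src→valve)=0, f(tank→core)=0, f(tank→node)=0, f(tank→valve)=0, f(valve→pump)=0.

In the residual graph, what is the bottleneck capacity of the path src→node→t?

7

Residual capacities along the path: src→node: 8, node→t: 7.
Minimum is 7.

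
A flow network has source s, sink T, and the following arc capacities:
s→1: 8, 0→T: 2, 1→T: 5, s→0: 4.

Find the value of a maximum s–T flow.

7

Augment s→1→T: bottleneck 5. Total 5.
Augment s→0→T: bottleneck 2. Total 7.
No augmenting path remains in the residual graph.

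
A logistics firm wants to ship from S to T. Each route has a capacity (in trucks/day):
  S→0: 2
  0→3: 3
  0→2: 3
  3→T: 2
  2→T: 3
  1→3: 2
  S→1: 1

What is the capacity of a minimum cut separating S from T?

3

Max flow = 3 (via 3 augmenting paths).
In the residual at optimum, the set reachable from S is {S}.
Cut edges: S→1 (cap 1), S→0 (cap 2). Sum = 3.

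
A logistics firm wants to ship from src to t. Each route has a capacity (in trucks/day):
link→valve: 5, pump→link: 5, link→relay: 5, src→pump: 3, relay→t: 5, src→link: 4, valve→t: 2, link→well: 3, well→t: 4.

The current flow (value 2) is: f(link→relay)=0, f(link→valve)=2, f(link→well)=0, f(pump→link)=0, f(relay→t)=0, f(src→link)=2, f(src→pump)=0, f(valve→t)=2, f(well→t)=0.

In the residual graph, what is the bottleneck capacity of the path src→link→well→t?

2

Residual capacities along the path: src→link: 2, link→well: 3, well→t: 4.
Minimum is 2.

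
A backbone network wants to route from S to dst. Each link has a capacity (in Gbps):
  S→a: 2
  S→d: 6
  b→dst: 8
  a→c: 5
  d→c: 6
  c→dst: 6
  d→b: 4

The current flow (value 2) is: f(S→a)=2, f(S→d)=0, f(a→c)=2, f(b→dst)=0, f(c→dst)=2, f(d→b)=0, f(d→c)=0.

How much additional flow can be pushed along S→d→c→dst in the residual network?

4

Residual capacities along the path: S→d: 6, d→c: 6, c→dst: 4.
Minimum is 4.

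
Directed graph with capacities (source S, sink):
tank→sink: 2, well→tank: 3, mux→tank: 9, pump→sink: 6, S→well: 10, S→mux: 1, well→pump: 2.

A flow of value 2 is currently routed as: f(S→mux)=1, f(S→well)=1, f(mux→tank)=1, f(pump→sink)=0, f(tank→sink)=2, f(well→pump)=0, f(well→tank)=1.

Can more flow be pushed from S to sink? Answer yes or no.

Yes

Residual path S→well→pump→sink has bottleneck 2 > 0.
Pushing 2 along it raises the flow to 4, so the given flow is not maximum.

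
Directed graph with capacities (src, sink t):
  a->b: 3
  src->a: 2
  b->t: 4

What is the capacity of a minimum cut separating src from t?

Max flow = 2 (via 1 augmenting path).
In the residual at optimum, the set reachable from src is {src}.
Cut edges: src->a (cap 2). Sum = 2.

2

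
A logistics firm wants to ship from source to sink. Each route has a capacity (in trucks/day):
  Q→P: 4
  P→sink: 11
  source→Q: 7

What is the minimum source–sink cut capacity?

Max flow = 4 (via 1 augmenting path).
In the residual at optimum, the set reachable from source is {Q, source}.
Cut edges: Q→P (cap 4). Sum = 4.

4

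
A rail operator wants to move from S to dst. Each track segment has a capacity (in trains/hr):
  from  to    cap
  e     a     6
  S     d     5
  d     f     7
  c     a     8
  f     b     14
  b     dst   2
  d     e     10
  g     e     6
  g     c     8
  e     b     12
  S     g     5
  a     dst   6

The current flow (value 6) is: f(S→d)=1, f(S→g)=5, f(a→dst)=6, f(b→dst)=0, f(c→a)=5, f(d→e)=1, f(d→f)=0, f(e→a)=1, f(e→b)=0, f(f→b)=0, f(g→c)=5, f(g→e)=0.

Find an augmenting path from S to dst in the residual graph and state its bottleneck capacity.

S→d→e→b→dst, bottleneck 2

Residual along S→d→e→b→dst: S→d: 4, d→e: 9, e→b: 12, b→dst: 2.
Bottleneck = min = 2.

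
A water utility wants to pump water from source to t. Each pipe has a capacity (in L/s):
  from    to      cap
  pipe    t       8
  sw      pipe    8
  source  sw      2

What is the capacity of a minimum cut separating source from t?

Max flow = 2 (via 1 augmenting path).
In the residual at optimum, the set reachable from source is {source}.
Cut edges: source→sw (cap 2). Sum = 2.

2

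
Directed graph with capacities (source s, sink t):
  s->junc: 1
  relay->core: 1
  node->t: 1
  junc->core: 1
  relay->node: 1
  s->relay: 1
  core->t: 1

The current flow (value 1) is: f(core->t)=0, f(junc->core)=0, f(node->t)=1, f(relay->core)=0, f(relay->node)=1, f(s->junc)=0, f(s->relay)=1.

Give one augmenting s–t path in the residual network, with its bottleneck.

s->junc->core->t, bottleneck 1

Residual along s->junc->core->t: s->junc: 1, junc->core: 1, core->t: 1.
Bottleneck = min = 1.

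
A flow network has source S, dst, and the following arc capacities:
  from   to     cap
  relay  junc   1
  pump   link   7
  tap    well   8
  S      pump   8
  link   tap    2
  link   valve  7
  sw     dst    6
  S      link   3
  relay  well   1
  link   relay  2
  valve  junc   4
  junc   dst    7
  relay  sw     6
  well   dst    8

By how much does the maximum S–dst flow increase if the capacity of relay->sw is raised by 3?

Original max flow = 8.
Edge relay->sw does not cross the min cut (source side {S, link, pump, valve}), so extra capacity there cannot help.
New max flow = 8. Increase = 0.

0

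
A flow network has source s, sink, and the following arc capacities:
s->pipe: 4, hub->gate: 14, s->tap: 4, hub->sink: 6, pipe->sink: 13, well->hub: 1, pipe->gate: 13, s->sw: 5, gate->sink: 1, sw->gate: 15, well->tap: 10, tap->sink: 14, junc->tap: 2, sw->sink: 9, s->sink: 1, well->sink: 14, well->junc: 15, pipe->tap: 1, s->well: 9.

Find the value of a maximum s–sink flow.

23

Augment s->sink: bottleneck 1. Total 1.
Augment s->well->sink: bottleneck 9. Total 10.
Augment s->pipe->sink: bottleneck 4. Total 14.
Augment s->sw->sink: bottleneck 5. Total 19.
Augment s->tap->sink: bottleneck 4. Total 23.
No augmenting path remains in the residual graph.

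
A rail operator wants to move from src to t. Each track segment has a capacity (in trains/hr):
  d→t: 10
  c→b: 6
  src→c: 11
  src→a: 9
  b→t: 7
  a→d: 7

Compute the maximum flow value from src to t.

Augment src→a→d→t: bottleneck 7. Total 7.
Augment src→c→b→t: bottleneck 6. Total 13.
No augmenting path remains in the residual graph.

13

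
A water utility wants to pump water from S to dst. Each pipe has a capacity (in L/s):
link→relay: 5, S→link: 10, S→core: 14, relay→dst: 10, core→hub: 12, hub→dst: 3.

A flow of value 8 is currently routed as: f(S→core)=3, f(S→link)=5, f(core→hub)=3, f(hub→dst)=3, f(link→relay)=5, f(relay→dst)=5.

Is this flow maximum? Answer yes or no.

Yes

Residual reachable from S: {S, core, hub, link}; dst is not reachable.
Saturated cut: link→relay, hub→dst with total capacity 8 = current flow value. Flow is maximum.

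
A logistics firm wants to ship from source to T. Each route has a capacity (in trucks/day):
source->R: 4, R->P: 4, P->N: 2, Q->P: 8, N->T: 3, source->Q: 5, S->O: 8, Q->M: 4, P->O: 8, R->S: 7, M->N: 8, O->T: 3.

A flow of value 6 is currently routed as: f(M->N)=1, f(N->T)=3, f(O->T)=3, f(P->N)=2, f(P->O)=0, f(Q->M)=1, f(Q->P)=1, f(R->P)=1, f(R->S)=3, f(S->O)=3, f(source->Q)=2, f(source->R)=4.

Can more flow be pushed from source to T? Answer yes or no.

No

Residual reachable from source: {M, N, O, P, Q, R, S, source}; T is not reachable.
Saturated cut: O->T, N->T with total capacity 6 = current flow value. Flow is maximum.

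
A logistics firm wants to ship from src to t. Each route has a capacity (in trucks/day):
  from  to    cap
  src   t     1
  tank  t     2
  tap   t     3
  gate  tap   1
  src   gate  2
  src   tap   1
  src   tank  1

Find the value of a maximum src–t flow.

4

Augment src→t: bottleneck 1. Total 1.
Augment src→tap→t: bottleneck 1. Total 2.
Augment src→tank→t: bottleneck 1. Total 3.
Augment src→gate→tap→t: bottleneck 1. Total 4.
No augmenting path remains in the residual graph.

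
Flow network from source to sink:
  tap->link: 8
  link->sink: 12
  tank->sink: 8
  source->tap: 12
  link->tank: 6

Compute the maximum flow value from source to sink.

8

Augment source->tap->link->sink: bottleneck 8. Total 8.
No augmenting path remains in the residual graph.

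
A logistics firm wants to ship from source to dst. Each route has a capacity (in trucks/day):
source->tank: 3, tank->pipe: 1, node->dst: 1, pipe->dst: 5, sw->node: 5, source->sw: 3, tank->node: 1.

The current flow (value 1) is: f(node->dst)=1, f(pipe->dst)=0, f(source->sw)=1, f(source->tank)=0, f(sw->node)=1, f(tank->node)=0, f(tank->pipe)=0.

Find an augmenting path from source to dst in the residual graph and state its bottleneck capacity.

Residual along source->tank->pipe->dst: source->tank: 3, tank->pipe: 1, pipe->dst: 5.
Bottleneck = min = 1.

source->tank->pipe->dst, bottleneck 1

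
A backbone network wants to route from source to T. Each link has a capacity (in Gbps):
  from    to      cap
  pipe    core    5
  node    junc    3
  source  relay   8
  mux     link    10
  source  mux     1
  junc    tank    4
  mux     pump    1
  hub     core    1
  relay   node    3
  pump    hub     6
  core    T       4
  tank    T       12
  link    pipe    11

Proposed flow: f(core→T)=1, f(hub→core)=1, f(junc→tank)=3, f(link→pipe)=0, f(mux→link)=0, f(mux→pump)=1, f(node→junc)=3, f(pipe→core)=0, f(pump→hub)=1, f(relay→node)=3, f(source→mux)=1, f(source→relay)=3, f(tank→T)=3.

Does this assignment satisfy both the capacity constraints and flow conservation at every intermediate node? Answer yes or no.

Yes

Every edge has 0 ≤ f(e) ≤ cap(e).
At each intermediate node, inflow equals outflow.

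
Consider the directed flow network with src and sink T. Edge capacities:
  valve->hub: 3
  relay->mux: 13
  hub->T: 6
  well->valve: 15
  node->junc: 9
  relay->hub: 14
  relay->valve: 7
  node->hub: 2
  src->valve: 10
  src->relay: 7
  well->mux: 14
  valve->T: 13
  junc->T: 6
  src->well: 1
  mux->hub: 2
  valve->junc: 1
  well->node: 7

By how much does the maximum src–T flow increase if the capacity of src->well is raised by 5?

5

Original max flow = 18.
After raising cap(src->well), augmenting paths through that edge carry 5 more units.
New max flow = 23. Increase = 5.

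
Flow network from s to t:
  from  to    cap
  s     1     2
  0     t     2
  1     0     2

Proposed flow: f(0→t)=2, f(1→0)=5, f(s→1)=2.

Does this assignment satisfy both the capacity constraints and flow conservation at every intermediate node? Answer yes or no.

Capacity violated on 1→0: flow 5 > capacity 2.

No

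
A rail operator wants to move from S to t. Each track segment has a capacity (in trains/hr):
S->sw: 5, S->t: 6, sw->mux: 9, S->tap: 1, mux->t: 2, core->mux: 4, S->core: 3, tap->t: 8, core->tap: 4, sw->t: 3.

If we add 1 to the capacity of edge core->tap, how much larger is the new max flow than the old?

Original max flow = 15.
Edge core->tap does not cross the min cut (source side {S}), so extra capacity there cannot help.
New max flow = 15. Increase = 0.

0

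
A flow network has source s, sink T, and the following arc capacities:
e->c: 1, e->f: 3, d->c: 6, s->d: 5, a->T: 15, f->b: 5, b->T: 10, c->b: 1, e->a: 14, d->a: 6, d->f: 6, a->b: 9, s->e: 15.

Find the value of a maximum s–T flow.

Augment s->e->a->T: bottleneck 14. Total 14.
Augment s->d->a->T: bottleneck 1. Total 15.
Augment s->e->c->b->T: bottleneck 1. Total 16.
Augment s->d->f->b->T: bottleneck 4. Total 20.
No augmenting path remains in the residual graph.

20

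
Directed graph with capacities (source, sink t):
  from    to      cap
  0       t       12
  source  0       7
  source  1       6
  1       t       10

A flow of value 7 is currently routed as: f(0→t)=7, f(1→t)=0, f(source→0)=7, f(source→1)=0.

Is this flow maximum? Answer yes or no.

No

Residual path source→1→t has bottleneck 6 > 0.
Pushing 6 along it raises the flow to 13, so the given flow is not maximum.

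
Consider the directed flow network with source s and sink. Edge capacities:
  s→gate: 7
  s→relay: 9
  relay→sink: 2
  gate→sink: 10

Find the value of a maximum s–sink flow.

9

Augment s→relay→sink: bottleneck 2. Total 2.
Augment s→gate→sink: bottleneck 7. Total 9.
No augmenting path remains in the residual graph.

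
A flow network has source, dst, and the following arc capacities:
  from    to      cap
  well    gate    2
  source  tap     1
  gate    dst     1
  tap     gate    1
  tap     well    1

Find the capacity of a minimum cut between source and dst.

1

Max flow = 1 (via 1 augmenting path).
In the residual at optimum, the set reachable from source is {source}.
Cut edges: source→tap (cap 1). Sum = 1.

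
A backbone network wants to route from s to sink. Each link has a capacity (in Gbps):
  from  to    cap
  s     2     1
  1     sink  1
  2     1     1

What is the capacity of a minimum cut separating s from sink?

1

Max flow = 1 (via 1 augmenting path).
In the residual at optimum, the set reachable from s is {s}.
Cut edges: s→2 (cap 1). Sum = 1.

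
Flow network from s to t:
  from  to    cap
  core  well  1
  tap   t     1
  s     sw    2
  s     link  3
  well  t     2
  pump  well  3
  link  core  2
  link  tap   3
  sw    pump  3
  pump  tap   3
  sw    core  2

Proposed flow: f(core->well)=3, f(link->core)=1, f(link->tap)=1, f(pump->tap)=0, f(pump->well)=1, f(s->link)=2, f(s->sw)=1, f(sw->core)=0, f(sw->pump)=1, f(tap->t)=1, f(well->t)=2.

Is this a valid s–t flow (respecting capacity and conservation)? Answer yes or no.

Capacity violated on core->well: flow 3 > capacity 1.

No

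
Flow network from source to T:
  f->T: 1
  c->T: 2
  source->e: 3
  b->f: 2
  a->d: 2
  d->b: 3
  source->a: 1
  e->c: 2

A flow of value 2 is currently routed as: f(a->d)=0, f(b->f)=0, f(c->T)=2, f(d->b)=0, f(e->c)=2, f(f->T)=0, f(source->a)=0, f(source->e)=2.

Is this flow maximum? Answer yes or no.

No

Residual path source->a->d->b->f->T has bottleneck 1 > 0.
Pushing 1 along it raises the flow to 3, so the given flow is not maximum.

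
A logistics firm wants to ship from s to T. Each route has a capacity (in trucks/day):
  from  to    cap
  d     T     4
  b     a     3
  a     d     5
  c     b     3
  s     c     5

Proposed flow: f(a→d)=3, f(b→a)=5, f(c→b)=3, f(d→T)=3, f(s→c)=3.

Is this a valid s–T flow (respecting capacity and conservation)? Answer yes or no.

Capacity violated on b→a: flow 5 > capacity 3.

No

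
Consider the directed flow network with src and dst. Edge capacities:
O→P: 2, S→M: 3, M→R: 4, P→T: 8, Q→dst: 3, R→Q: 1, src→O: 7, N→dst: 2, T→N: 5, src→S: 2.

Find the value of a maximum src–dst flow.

3

Augment src→O→P→T→N→dst: bottleneck 2. Total 2.
Augment src→S→M→R→Q→dst: bottleneck 1. Total 3.
No augmenting path remains in the residual graph.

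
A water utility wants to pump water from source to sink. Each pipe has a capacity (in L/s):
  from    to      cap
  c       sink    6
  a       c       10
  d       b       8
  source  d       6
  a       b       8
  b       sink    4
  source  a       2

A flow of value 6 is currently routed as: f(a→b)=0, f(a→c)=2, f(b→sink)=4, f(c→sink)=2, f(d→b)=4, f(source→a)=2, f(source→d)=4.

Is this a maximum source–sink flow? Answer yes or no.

Residual reachable from source: {b, d, source}; sink is not reachable.
Saturated cut: source→a, b→sink with total capacity 6 = current flow value. Flow is maximum.

Yes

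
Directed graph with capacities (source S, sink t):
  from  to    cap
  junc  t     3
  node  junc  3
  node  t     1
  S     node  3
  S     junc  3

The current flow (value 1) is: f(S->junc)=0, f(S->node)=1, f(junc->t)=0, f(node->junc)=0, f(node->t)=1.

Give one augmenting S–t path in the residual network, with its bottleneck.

Residual along S->junc->t: S->junc: 3, junc->t: 3.
Bottleneck = min = 3.

S->junc->t, bottleneck 3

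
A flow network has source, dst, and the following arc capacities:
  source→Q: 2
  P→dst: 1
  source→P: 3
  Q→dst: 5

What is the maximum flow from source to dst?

Augment source→P→dst: bottleneck 1. Total 1.
Augment source→Q→dst: bottleneck 2. Total 3.
No augmenting path remains in the residual graph.

3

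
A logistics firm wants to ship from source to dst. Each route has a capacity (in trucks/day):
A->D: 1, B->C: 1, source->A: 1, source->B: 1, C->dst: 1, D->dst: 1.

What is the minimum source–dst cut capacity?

Max flow = 2 (via 2 augmenting paths).
In the residual at optimum, the set reachable from source is {source}.
Cut edges: source->A (cap 1), source->B (cap 1). Sum = 2.

2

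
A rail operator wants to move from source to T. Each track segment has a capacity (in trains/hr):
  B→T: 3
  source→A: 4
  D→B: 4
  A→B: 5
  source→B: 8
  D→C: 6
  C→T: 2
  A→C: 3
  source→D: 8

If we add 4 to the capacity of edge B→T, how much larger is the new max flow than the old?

Original max flow = 5.
After raising cap(B→T), augmenting paths through that edge carry 4 more units.
New max flow = 9. Increase = 4.

4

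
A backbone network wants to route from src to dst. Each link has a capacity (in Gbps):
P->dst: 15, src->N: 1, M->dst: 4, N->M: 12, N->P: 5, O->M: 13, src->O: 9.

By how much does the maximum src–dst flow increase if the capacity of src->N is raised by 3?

Original max flow = 5.
After raising cap(src->N), augmenting paths through that edge carry 3 more units.
New max flow = 8. Increase = 3.

3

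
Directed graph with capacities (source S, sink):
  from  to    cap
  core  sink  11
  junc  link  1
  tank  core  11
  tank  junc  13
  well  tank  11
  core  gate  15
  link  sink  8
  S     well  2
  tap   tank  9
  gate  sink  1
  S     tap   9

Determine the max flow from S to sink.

Augment S->well->tank->core->sink: bottleneck 2. Total 2.
Augment S->tap->tank->core->sink: bottleneck 9. Total 11.
No augmenting path remains in the residual graph.

11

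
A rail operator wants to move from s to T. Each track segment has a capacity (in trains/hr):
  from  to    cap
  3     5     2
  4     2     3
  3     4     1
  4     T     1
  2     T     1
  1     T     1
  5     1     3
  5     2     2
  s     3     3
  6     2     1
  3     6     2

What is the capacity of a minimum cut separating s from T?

3

Max flow = 3 (via 3 augmenting paths).
In the residual at optimum, the set reachable from s is {s}.
Cut edges: s->3 (cap 3). Sum = 3.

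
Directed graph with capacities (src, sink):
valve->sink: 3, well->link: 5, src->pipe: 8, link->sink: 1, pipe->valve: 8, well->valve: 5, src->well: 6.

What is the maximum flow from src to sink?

Augment src->pipe->valve->sink: bottleneck 3. Total 3.
Augment src->well->link->sink: bottleneck 1. Total 4.
No augmenting path remains in the residual graph.

4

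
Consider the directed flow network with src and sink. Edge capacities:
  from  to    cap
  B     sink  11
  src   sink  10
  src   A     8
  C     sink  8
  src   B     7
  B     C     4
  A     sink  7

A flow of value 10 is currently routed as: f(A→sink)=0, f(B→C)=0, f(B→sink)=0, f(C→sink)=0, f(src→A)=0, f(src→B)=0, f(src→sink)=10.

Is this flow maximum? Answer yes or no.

Residual path src→A→sink has bottleneck 7 > 0.
Pushing 7 along it raises the flow to 17, so the given flow is not maximum.

No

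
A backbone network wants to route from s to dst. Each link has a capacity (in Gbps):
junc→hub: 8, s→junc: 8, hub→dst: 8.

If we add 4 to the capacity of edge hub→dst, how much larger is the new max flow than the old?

0

Original max flow = 8.
Edge hub→dst does not cross the min cut (source side {s}), so extra capacity there cannot help.
New max flow = 8. Increase = 0.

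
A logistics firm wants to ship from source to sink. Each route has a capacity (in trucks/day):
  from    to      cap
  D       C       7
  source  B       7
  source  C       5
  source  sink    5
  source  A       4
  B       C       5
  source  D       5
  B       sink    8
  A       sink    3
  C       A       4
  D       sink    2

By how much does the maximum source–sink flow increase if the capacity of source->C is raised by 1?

0

Original max flow = 17.
Edge source->C does not cross the min cut (source side {A, C, D, source}), so extra capacity there cannot help.
New max flow = 17. Increase = 0.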